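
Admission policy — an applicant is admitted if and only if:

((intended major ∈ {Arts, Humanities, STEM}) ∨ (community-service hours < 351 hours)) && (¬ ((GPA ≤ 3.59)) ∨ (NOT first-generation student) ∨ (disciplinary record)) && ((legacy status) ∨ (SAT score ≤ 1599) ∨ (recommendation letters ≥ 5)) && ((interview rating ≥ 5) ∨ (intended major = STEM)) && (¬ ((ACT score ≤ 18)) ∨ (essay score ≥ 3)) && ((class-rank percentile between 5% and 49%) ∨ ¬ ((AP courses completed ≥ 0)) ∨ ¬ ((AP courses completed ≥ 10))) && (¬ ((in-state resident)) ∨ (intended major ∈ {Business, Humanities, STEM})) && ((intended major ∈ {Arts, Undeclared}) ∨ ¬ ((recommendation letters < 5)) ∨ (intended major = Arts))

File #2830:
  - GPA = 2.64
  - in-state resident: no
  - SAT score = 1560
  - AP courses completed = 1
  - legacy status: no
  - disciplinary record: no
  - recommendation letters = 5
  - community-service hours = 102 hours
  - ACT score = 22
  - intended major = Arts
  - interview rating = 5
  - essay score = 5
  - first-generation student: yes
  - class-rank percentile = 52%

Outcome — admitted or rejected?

Rejected

Atomic conditions:
  intended major ∈ {Arts, Humanities, STEM}: Arts is in the set → true
  community-service hours < 351 hours: 102 < 351 is true
  GPA ≤ 3.59: 2.64 ≤ 3.59 is true
  NOT first-generation student: yes → false
  disciplinary record: no → false
  legacy status: no → false
  SAT score ≤ 1599: 1560 ≤ 1599 is true
  recommendation letters ≥ 5: 5 ≥ 5 is true
  interview rating ≥ 5: 5 ≥ 5 is true
  intended major = STEM: Arts == STEM is false
  ACT score ≤ 18: 22 ≤ 18 is false
  essay score ≥ 3: 5 ≥ 3 is true
  class-rank percentile between 5% and 49%: 52 in [5, 49] is false
  AP courses completed ≥ 0: 1 ≥ 0 is true
  AP courses completed ≥ 10: 1 ≥ 10 is false
  in-state resident: no → false
  intended major ∈ {Business, Humanities, STEM}: Arts is not in the set → false
  intended major ∈ {Arts, Undeclared}: Arts is in the set → true
  recommendation letters < 5: 5 < 5 is false
  intended major = Arts: Arts == Arts is true
Combine:
[1] true OR true = true
[2.1] NOT true = false
[2] false OR false OR false = false
[3] false OR true OR true = true
[4] true OR false = true
[5.1] NOT false = true
[5] true OR true = true
[6.2] NOT true = false
[6.3] NOT false = true
[6] false OR false OR true = true
[7.1] NOT false = true
[7] true OR false = true
[8.2] NOT false = true
[8] true OR true OR true = true
[root] true AND false AND true AND true AND true AND true AND true AND true = false
Overall: false → rejected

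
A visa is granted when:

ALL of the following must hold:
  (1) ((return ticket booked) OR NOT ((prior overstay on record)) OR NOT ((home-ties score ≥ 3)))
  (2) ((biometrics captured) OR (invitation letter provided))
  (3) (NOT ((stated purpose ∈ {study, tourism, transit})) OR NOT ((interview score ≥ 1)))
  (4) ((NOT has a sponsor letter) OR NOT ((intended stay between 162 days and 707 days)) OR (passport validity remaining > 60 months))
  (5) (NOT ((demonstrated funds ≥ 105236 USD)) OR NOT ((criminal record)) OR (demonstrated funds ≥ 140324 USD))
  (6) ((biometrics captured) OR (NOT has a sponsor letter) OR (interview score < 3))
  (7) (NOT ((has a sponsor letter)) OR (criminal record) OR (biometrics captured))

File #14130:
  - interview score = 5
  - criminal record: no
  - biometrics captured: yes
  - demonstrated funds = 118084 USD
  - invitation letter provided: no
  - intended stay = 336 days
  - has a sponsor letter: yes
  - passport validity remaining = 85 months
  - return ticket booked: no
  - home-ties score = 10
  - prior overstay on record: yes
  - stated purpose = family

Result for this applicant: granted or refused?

Refused

Atomic conditions:
  return ticket booked: no → false
  prior overstay on record: yes → true
  home-ties score ≥ 3: 10 ≥ 3 is true
  biometrics captured: yes → true
  invitation letter provided: no → false
  stated purpose ∈ {study, tourism, transit}: family is not in the set → false
  interview score ≥ 1: 5 ≥ 1 is true
  NOT has a sponsor letter: yes → false
  intended stay between 162 days and 707 days: 336 in [162, 707] is true
  passport validity remaining > 60 months: 85 > 60 is true
  demonstrated funds ≥ 105236 USD: 118084 ≥ 105236 is true
  criminal record: no → false
  demonstrated funds ≥ 140324 USD: 118084 ≥ 140324 is false
  interview score < 3: 5 < 3 is false
  has a sponsor letter: yes → true
Combine:
[1.2] NOT true = false
[1.3] NOT true = false
[1] false OR false OR false = false
[2] true OR false = true
[3.1] NOT false = true
[3.2] NOT true = false
[3] true OR false = true
[4.2] NOT true = false
[4] false OR false OR true = true
[5.1] NOT true = false
[5.2] NOT false = true
[5] false OR true OR false = true
[6] true OR false OR false = true
[7.1] NOT true = false
[7] false OR false OR true = true
[root] false AND true AND true AND true AND true AND true AND true = false
Overall: false → refused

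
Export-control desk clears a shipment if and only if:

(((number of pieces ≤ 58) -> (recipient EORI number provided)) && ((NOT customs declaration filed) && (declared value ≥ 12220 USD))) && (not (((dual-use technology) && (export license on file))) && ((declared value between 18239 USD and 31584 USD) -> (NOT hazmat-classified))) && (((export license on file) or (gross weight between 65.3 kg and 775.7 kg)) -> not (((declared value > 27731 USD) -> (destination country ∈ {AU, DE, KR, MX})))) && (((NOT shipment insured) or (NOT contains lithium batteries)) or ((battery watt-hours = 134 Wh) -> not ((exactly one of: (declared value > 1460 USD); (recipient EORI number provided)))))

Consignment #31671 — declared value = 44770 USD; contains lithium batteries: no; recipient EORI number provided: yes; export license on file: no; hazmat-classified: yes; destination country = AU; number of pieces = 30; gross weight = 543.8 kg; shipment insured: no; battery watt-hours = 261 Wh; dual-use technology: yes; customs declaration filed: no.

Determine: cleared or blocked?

Atomic conditions:
  number of pieces ≤ 58: 30 ≤ 58 is true
  recipient EORI number provided: yes → true
  NOT customs declaration filed: no → true
  declared value ≥ 12220 USD: 44770 ≥ 12220 is true
  dual-use technology: yes → true
  export license on file: no → false
  declared value between 18239 USD and 31584 USD: 44770 in [18239, 31584] is false
  NOT hazmat-classified: yes → false
  gross weight between 65.3 kg and 775.7 kg: 543.8 in [65.3, 775.7] is true
  declared value > 27731 USD: 44770 > 27731 is true
  destination country ∈ {AU, DE, KR, MX}: AU is in the set → true
  NOT shipment insured: no → true
  NOT contains lithium batteries: no → true
  battery watt-hours = 134 Wh: 261 == 134 is false
  declared value > 1460 USD: 44770 > 1460 is true
Combine:
[1.1] true → true = true
[1.2] true AND true = true
[1] true AND true = true
[2.1.1] true AND false = false
[2.1] NOT false = true
[2.2] false → false (antecedent false ⇒ implication holds) = true
[2] true AND true = true
[3.1] false OR true = true
[3.2.1] true → true = true
[3.2] NOT true = false
[3] true → false = false
[4.1] true OR true = true
[4.2.2.1] exactly-one(true, true) = false
[4.2.2] NOT false = true
[4.2] false → true (antecedent false ⇒ implication holds) = true
[4] true OR true = true
[root] true AND true AND false AND true = false
Overall: false → blocked

Blocked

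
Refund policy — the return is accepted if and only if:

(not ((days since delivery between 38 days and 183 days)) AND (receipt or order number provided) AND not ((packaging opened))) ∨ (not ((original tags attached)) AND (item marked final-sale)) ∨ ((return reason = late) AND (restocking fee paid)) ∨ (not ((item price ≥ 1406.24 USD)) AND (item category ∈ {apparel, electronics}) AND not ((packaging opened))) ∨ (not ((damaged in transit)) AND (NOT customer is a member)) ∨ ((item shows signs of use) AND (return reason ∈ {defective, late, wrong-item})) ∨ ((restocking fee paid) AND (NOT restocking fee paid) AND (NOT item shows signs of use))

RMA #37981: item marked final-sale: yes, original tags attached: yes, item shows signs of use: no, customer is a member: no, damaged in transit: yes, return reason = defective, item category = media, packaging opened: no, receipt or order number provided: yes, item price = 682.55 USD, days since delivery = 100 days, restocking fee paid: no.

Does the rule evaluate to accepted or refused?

Atomic conditions:
  days since delivery between 38 days and 183 days: 100 in [38, 183] is true
  receipt or order number provided: yes → true
  packaging opened: no → false
  original tags attached: yes → true
  item marked final-sale: yes → true
  return reason = late: defective == late is false
  restocking fee paid: no → false
  item price ≥ 1406.24 USD: 682.55 ≥ 1406.24 is false
  item category ∈ {apparel, electronics}: media is not in the set → false
  damaged in transit: yes → true
  NOT customer is a member: no → true
  item shows signs of use: no → false
  return reason ∈ {defective, late, wrong-item}: defective is in the set → true
  NOT restocking fee paid: no → true
  NOT item shows signs of use: no → true
Combine:
[1.1] NOT true = false
[1.3] NOT false = true
[1] false AND true AND true = false
[2.1] NOT true = false
[2] false AND true = false
[3] false AND false = false
[4.1] NOT false = true
[4.3] NOT false = true
[4] true AND false AND true = false
[5.1] NOT true = false
[5] false AND true = false
[6] false AND true = false
[7] false AND true AND true = false
[root] false OR false OR false OR false OR false OR false OR false = false
Overall: false → refused

Refused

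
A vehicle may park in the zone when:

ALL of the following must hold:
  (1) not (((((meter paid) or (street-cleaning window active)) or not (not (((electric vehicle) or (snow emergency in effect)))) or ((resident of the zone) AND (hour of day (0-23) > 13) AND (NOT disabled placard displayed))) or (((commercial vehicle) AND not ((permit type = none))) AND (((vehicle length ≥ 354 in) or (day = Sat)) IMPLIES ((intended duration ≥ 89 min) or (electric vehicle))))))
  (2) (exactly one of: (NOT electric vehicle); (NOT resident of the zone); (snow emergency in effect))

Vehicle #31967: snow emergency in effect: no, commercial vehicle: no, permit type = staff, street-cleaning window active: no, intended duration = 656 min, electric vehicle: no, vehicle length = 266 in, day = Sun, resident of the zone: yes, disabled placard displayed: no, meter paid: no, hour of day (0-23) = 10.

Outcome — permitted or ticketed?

Atomic conditions:
  meter paid: no → false
  street-cleaning window active: no → false
  electric vehicle: no → false
  snow emergency in effect: no → false
  resident of the zone: yes → true
  hour of day (0-23) > 13: 10 > 13 is false
  NOT disabled placard displayed: no → true
  commercial vehicle: no → false
  permit type = none: staff == none is false
  vehicle length ≥ 354 in: 266 ≥ 354 is false
  day = Sat: Sun == Sat is false
  intended duration ≥ 89 min: 656 ≥ 89 is true
  NOT electric vehicle: no → true
  NOT resident of the zone: yes → false
Combine:
[1.1.1.1] false OR false = false
[1.1.1.2.1.1] false OR false = false
[1.1.1.2.1] NOT false = true
[1.1.1.2] NOT true = false
[1.1.1.3] true AND false AND true = false
[1.1.1] false OR false OR false = false
[1.1.2.1.2] NOT false = true
[1.1.2.1] false AND true = false
[1.1.2.2.1] false OR false = false
[1.1.2.2.2] true OR false = true
[1.1.2.2] false → true (antecedent false ⇒ implication holds) = true
[1.1.2] false AND true = false
[1.1] false OR false = false
[1] NOT false = true
[2] exactly-one(true, false, false) = true
[root] true AND true = true
Overall: true → permitted

Permitted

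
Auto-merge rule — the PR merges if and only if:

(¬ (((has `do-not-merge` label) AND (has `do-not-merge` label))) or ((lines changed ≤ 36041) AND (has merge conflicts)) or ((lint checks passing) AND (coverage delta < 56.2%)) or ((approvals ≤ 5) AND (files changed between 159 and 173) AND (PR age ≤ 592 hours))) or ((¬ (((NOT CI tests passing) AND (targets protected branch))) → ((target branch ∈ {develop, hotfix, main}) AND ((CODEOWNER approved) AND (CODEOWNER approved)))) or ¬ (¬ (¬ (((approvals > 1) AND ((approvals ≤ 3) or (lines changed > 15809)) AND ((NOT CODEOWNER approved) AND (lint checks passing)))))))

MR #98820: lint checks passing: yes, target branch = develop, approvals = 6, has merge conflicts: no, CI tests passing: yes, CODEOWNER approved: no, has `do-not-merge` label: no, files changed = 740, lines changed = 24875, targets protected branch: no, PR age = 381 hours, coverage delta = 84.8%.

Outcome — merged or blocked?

Merged

Atomic conditions:
  has `do-not-merge` label: no → false
  lines changed ≤ 36041: 24875 ≤ 36041 is true
  has merge conflicts: no → false
  lint checks passing: yes → true
  coverage delta < 56.2%: 84.8 < 56.2 is false
  approvals ≤ 5: 6 ≤ 5 is false
  files changed between 159 and 173: 740 in [159, 173] is false
  PR age ≤ 592 hours: 381 ≤ 592 is true
  NOT CI tests passing: yes → false
  targets protected branch: no → false
  target branch ∈ {develop, hotfix, main}: develop is in the set → true
  CODEOWNER approved: no → false
  approvals > 1: 6 > 1 is true
  approvals ≤ 3: 6 ≤ 3 is false
  lines changed > 15809: 24875 > 15809 is true
  NOT CODEOWNER approved: no → true
Combine:
[1.1.1] false AND false = false
[1.1] NOT false = true
[1.2] true AND false = false
[1.3] true AND false = false
[1.4] false AND false AND true = false
[1] true OR false OR false OR false = true
[2.1.1.1] false AND false = false
[2.1.1] NOT false = true
[2.1.2.2] false AND false = false
[2.1.2] true AND false = false
[2.1] true → false = false
[2.2.1.1.1.2] false OR true = true
[2.2.1.1.1.3] true AND true = true
[2.2.1.1.1] true AND true AND true = true
[2.2.1.1] NOT true = false
[2.2.1] NOT false = true
[2.2] NOT true = false
[2] false OR false = false
[root] true OR false = true
Overall: true → merged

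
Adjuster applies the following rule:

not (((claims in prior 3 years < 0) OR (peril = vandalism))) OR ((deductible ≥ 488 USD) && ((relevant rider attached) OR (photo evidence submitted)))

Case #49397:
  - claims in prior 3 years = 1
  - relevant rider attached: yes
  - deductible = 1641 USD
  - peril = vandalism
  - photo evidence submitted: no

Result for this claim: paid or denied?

Atomic conditions:
  claims in prior 3 years < 0: 1 < 0 is false
  peril = vandalism: vandalism == vandalism is true
  deductible ≥ 488 USD: 1641 ≥ 488 is true
  relevant rider attached: yes → true
  photo evidence submitted: no → false
Combine:
[1.1] false OR true = true
[1] NOT true = false
[2.2] true OR false = true
[2] true AND true = true
[root] false OR true = true
Overall: true → paid

Paid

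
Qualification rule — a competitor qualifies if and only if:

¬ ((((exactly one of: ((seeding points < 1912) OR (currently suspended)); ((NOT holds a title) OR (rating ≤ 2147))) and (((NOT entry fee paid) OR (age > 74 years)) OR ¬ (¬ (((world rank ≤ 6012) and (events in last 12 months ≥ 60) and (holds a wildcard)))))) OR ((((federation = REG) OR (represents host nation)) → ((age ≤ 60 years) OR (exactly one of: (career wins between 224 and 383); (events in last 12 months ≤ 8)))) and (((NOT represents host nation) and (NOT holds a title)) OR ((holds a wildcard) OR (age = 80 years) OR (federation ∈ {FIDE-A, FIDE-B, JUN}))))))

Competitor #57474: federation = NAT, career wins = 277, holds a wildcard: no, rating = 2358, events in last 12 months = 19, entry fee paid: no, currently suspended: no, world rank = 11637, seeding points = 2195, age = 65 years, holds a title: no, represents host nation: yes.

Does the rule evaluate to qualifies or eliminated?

Eliminated

Atomic conditions:
  seeding points < 1912: 2195 < 1912 is false
  currently suspended: no → false
  NOT holds a title: no → true
  rating ≤ 2147: 2358 ≤ 2147 is false
  NOT entry fee paid: no → true
  age > 74 years: 65 > 74 is false
  world rank ≤ 6012: 11637 ≤ 6012 is false
  events in last 12 months ≥ 60: 19 ≥ 60 is false
  holds a wildcard: no → false
  federation = REG: NAT == REG is false
  represents host nation: yes → true
  age ≤ 60 years: 65 ≤ 60 is false
  career wins between 224 and 383: 277 in [224, 383] is true
  events in last 12 months ≤ 8: 19 ≤ 8 is false
  NOT represents host nation: yes → false
  age = 80 years: 65 == 80 is false
  federation ∈ {FIDE-A, FIDE-B, JUN}: NAT is not in the set → false
Combine:
[1.1.1.1] false OR false = false
[1.1.1.2] true OR false = true
[1.1.1] exactly-one(false, true) = true
[1.1.2.1] true OR false = true
[1.1.2.2.1.1] false AND false AND false = false
[1.1.2.2.1] NOT false = true
[1.1.2.2] NOT true = false
[1.1.2] true OR false = true
[1.1] true AND true = true
[1.2.1.1] false OR true = true
[1.2.1.2.2] exactly-one(true, false) = true
[1.2.1.2] false OR true = true
[1.2.1] true → true = true
[1.2.2.1] false AND true = false
[1.2.2.2] false OR false OR false = false
[1.2.2] false OR false = false
[1.2] true AND false = false
[1] true OR false = true
[root] NOT true = false
Overall: false → eliminated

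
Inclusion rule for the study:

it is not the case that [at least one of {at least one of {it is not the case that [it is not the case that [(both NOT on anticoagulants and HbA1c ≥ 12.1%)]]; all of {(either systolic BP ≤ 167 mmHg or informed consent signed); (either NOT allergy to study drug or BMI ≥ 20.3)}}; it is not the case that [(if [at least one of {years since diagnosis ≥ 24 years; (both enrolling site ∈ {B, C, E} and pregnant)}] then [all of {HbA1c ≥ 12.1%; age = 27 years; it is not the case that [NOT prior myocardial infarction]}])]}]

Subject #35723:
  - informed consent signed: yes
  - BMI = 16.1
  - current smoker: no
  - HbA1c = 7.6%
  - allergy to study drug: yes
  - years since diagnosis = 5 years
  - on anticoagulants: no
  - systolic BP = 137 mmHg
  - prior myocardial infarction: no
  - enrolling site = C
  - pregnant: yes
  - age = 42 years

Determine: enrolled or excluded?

Excluded

Atomic conditions:
  NOT on anticoagulants: no → true
  HbA1c ≥ 12.1%: 7.6 ≥ 12.1 is false
  systolic BP ≤ 167 mmHg: 137 ≤ 167 is true
  informed consent signed: yes → true
  NOT allergy to study drug: yes → false
  BMI ≥ 20.3: 16.1 ≥ 20.3 is false
  years since diagnosis ≥ 24 years: 5 ≥ 24 is false
  enrolling site ∈ {B, C, E}: C is in the set → true
  pregnant: yes → true
  age = 27 years: 42 == 27 is false
  NOT prior myocardial infarction: no → true
Combine:
[1.1.1.1.1] true AND false = false
[1.1.1.1] NOT false = true
[1.1.1] NOT true = false
[1.1.2.1] true OR true = true
[1.1.2.2] false OR false = false
[1.1.2] true AND false = false
[1.1] false OR false = false
[1.2.1.1.2] true AND true = true
[1.2.1.1] false OR true = true
[1.2.1.2.3] NOT true = false
[1.2.1.2] false AND false AND false = false
[1.2.1] true → false = false
[1.2] NOT false = true
[1] false OR true = true
[root] NOT true = false
Overall: false → excluded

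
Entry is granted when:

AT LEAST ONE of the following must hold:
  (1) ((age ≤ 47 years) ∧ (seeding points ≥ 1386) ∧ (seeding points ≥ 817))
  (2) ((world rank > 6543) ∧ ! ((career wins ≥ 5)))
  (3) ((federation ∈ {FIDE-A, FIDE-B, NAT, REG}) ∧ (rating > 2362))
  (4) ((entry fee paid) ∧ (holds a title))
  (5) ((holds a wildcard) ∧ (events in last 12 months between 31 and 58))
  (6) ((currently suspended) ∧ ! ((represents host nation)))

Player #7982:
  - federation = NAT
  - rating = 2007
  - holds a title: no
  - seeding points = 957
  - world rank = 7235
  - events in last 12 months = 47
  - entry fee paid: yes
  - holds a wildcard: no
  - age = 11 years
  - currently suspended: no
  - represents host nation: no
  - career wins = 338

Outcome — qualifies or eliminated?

Eliminated

Atomic conditions:
  age ≤ 47 years: 11 ≤ 47 is true
  seeding points ≥ 1386: 957 ≥ 1386 is false
  seeding points ≥ 817: 957 ≥ 817 is true
  world rank > 6543: 7235 > 6543 is true
  career wins ≥ 5: 338 ≥ 5 is true
  federation ∈ {FIDE-A, FIDE-B, NAT, REG}: NAT is in the set → true
  rating > 2362: 2007 > 2362 is false
  entry fee paid: yes → true
  holds a title: no → false
  holds a wildcard: no → false
  events in last 12 months between 31 and 58: 47 in [31, 58] is true
  currently suspended: no → false
  represents host nation: no → false
Combine:
[1] true AND false AND true = false
[2.2] NOT true = false
[2] true AND false = false
[3] true AND false = false
[4] true AND false = false
[5] false AND true = false
[6.2] NOT false = true
[6] false AND true = false
[root] false OR false OR false OR false OR false OR false = false
Overall: false → eliminated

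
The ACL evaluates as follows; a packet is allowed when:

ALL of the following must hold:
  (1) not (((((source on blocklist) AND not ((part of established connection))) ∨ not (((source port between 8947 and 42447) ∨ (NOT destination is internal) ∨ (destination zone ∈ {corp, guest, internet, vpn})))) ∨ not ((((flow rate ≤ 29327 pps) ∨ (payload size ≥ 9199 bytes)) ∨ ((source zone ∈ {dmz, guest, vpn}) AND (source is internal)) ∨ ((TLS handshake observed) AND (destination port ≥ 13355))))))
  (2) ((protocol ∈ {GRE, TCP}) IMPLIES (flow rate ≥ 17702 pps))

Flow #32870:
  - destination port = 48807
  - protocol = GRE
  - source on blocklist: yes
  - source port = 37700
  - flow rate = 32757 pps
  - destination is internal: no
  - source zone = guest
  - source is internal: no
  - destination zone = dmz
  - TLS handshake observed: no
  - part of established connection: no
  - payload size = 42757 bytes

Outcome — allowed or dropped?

Dropped

Atomic conditions:
  source on blocklist: yes → true
  part of established connection: no → false
  source port between 8947 and 42447: 37700 in [8947, 42447] is true
  NOT destination is internal: no → true
  destination zone ∈ {corp, guest, internet, vpn}: dmz is not in the set → false
  flow rate ≤ 29327 pps: 32757 ≤ 29327 is false
  payload size ≥ 9199 bytes: 42757 ≥ 9199 is true
  source zone ∈ {dmz, guest, vpn}: guest is in the set → true
  source is internal: no → false
  TLS handshake observed: no → false
  destination port ≥ 13355: 48807 ≥ 13355 is true
  protocol ∈ {GRE, TCP}: GRE is in the set → true
  flow rate ≥ 17702 pps: 32757 ≥ 17702 is true
Combine:
[1.1.1.1.2] NOT false = true
[1.1.1.1] true AND true = true
[1.1.1.2.1] true OR true OR false = true
[1.1.1.2] NOT true = false
[1.1.1] true OR false = true
[1.1.2.1.1] false OR true = true
[1.1.2.1.2] true AND false = false
[1.1.2.1.3] false AND true = false
[1.1.2.1] true OR false OR false = true
[1.1.2] NOT true = false
[1.1] true OR false = true
[1] NOT true = false
[2] true → true = true
[root] false AND true = false
Overall: false → dropped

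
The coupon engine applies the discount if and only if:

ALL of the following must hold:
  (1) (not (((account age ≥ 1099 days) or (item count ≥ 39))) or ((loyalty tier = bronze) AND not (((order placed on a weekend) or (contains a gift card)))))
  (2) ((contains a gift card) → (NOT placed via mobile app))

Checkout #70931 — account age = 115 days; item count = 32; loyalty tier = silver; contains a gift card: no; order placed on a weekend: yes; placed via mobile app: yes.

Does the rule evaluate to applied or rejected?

Applied

Atomic conditions:
  account age ≥ 1099 days: 115 ≥ 1099 is false
  item count ≥ 39: 32 ≥ 39 is false
  loyalty tier = bronze: silver == bronze is false
  order placed on a weekend: yes → true
  contains a gift card: no → false
  NOT placed via mobile app: yes → false
Combine:
[1.1.1] false OR false = false
[1.1] NOT false = true
[1.2.2.1] true OR false = true
[1.2.2] NOT true = false
[1.2] false AND false = false
[1] true OR false = true
[2] false → false (antecedent false ⇒ implication holds) = true
[root] true AND true = true
Overall: true → applied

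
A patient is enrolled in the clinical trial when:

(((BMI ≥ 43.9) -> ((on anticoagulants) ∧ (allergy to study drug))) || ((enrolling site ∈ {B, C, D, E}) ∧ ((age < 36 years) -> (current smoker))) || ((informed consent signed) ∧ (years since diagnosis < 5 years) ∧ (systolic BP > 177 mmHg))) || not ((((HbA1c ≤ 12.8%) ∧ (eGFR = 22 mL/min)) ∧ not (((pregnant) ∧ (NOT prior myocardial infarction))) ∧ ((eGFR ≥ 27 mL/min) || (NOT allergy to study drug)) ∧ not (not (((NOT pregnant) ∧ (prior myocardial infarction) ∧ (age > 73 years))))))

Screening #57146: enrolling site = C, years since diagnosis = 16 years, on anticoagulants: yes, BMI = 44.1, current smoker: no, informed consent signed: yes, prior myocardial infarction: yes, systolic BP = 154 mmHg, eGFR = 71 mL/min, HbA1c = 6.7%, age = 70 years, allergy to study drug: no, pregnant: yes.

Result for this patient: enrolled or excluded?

Atomic conditions:
  BMI ≥ 43.9: 44.1 ≥ 43.9 is true
  on anticoagulants: yes → true
  allergy to study drug: no → false
  enrolling site ∈ {B, C, D, E}: C is in the set → true
  age < 36 years: 70 < 36 is false
  current smoker: no → false
  informed consent signed: yes → true
  years since diagnosis < 5 years: 16 < 5 is false
  systolic BP > 177 mmHg: 154 > 177 is false
  HbA1c ≤ 12.8%: 6.7 ≤ 12.8 is true
  eGFR = 22 mL/min: 71 == 22 is false
  pregnant: yes → true
  NOT prior myocardial infarction: yes → false
  eGFR ≥ 27 mL/min: 71 ≥ 27 is true
  NOT allergy to study drug: no → true
  NOT pregnant: yes → false
  prior myocardial infarction: yes → true
  age > 73 years: 70 > 73 is false
Combine:
[1.1.2] true AND false = false
[1.1] true → false = false
[1.2.2] false → false (antecedent false ⇒ implication holds) = true
[1.2] true AND true = true
[1.3] true AND false AND false = false
[1] false OR true OR false = true
[2.1.1] true AND false = false
[2.1.2.1] true AND false = false
[2.1.2] NOT false = true
[2.1.3] true OR true = true
[2.1.4.1.1] false AND true AND false = false
[2.1.4.1] NOT false = true
[2.1.4] NOT true = false
[2.1] false AND true AND true AND false = false
[2] NOT false = true
[root] true OR true = true
Overall: true → enrolled

Enrolled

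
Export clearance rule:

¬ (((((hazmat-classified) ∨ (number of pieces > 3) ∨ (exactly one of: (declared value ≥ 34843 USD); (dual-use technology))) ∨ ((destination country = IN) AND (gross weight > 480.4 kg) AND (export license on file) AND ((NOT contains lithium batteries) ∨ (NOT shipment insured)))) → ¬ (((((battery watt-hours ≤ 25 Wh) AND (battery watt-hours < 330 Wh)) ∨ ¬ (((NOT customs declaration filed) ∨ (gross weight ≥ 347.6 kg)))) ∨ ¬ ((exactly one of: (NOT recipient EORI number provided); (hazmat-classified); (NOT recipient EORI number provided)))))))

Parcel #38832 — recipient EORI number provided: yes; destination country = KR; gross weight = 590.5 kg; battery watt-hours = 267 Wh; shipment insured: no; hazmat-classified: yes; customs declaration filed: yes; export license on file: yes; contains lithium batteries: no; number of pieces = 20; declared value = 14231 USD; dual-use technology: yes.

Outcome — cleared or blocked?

Blocked

Atomic conditions:
  hazmat-classified: yes → true
  number of pieces > 3: 20 > 3 is true
  declared value ≥ 34843 USD: 14231 ≥ 34843 is false
  dual-use technology: yes → true
  destination country = IN: KR == IN is false
  gross weight > 480.4 kg: 590.5 > 480.4 is true
  export license on file: yes → true
  NOT contains lithium batteries: no → true
  NOT shipment insured: no → true
  battery watt-hours ≤ 25 Wh: 267 ≤ 25 is false
  battery watt-hours < 330 Wh: 267 < 330 is true
  NOT customs declaration filed: yes → false
  gross weight ≥ 347.6 kg: 590.5 ≥ 347.6 is true
  NOT recipient EORI number provided: yes → false
Combine:
[1.1.1.3] exactly-one(false, true) = true
[1.1.1] true OR true OR true = true
[1.1.2.4] true OR true = true
[1.1.2] false AND true AND true AND true = false
[1.1] true OR false = true
[1.2.1.1.1] false AND true = false
[1.2.1.1.2.1] false OR true = true
[1.2.1.1.2] NOT true = false
[1.2.1.1] false OR false = false
[1.2.1.2.1] exactly-one(false, true, false) = true
[1.2.1.2] NOT true = false
[1.2.1] false OR false = false
[1.2] NOT false = true
[1] true → true = true
[root] NOT true = false
Overall: false → blocked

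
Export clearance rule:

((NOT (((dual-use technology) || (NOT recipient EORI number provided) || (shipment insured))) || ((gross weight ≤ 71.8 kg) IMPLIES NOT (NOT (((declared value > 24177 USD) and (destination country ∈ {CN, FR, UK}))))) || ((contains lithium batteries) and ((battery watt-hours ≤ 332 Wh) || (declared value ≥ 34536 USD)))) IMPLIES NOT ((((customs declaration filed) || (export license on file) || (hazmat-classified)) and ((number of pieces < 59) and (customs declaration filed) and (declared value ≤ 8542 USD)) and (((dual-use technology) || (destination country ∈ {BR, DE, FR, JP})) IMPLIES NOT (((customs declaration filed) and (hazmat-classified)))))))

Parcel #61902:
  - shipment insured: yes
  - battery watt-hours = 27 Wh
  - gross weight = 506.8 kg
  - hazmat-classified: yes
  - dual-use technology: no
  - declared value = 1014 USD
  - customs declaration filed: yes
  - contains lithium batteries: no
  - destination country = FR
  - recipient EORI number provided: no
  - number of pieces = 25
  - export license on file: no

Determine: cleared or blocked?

Atomic conditions:
  dual-use technology: no → false
  NOT recipient EORI number provided: no → true
  shipment insured: yes → true
  gross weight ≤ 71.8 kg: 506.8 ≤ 71.8 is false
  declared value > 24177 USD: 1014 > 24177 is false
  destination country ∈ {CN, FR, UK}: FR is in the set → true
  contains lithium batteries: no → false
  battery watt-hours ≤ 332 Wh: 27 ≤ 332 is true
  declared value ≥ 34536 USD: 1014 ≥ 34536 is false
  customs declaration filed: yes → true
  export license on file: no → false
  hazmat-classified: yes → true
  number of pieces < 59: 25 < 59 is true
  declared value ≤ 8542 USD: 1014 ≤ 8542 is true
  destination country ∈ {BR, DE, FR, JP}: FR is in the set → true
Combine:
[1.1.1] false OR true OR true = true
[1.1] NOT true = false
[1.2.2.1.1] false AND true = false
[1.2.2.1] NOT false = true
[1.2.2] NOT true = false
[1.2] false → false (antecedent false ⇒ implication holds) = true
[1.3.2] true OR false = true
[1.3] false AND true = false
[1] false OR true OR false = true
[2.1.1] true OR false OR true = true
[2.1.2] true AND true AND true = true
[2.1.3.1] false OR true = true
[2.1.3.2.1] true AND true = true
[2.1.3.2] NOT true = false
[2.1.3] true → false = false
[2.1] true AND true AND false = false
[2] NOT false = true
[root] true → true = true
Overall: true → cleared

Cleared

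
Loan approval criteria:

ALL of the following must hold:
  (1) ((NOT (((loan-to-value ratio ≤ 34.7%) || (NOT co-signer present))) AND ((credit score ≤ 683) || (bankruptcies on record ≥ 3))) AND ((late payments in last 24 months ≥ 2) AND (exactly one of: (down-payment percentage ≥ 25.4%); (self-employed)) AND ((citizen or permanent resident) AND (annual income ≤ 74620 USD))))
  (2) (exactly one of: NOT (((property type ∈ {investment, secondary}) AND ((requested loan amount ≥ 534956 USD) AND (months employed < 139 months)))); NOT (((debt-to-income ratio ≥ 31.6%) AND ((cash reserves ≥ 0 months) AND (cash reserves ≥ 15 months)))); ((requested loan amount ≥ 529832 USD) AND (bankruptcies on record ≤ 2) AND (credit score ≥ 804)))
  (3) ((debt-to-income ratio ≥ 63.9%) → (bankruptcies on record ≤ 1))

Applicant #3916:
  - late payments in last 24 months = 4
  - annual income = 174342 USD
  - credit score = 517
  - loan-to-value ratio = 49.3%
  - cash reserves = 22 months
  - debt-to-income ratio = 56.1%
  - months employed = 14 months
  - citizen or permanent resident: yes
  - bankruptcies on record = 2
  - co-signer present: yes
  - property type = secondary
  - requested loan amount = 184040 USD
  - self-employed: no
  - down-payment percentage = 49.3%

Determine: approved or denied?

Atomic conditions:
  loan-to-value ratio ≤ 34.7%: 49.3 ≤ 34.7 is false
  NOT co-signer present: yes → false
  credit score ≤ 683: 517 ≤ 683 is true
  bankruptcies on record ≥ 3: 2 ≥ 3 is false
  late payments in last 24 months ≥ 2: 4 ≥ 2 is true
  down-payment percentage ≥ 25.4%: 49.3 ≥ 25.4 is true
  self-employed: no → false
  citizen or permanent resident: yes → true
  annual income ≤ 74620 USD: 174342 ≤ 74620 is false
  property type ∈ {investment, secondary}: secondary is in the set → true
  requested loan amount ≥ 534956 USD: 184040 ≥ 534956 is false
  months employed < 139 months: 14 < 139 is true
  debt-to-income ratio ≥ 31.6%: 56.1 ≥ 31.6 is true
  cash reserves ≥ 0 months: 22 ≥ 0 is true
  cash reserves ≥ 15 months: 22 ≥ 15 is true
  requested loan amount ≥ 529832 USD: 184040 ≥ 529832 is false
  bankruptcies on record ≤ 2: 2 ≤ 2 is true
  credit score ≥ 804: 517 ≥ 804 is false
  debt-to-income ratio ≥ 63.9%: 56.1 ≥ 63.9 is false
  bankruptcies on record ≤ 1: 2 ≤ 1 is false
Combine:
[1.1.1.1] false OR false = false
[1.1.1] NOT false = true
[1.1.2] true OR false = true
[1.1] true AND true = true
[1.2.2] exactly-one(true, false) = true
[1.2.3] true AND false = false
[1.2] true AND true AND false = false
[1] true AND false = false
[2.1.1.2] false AND true = false
[2.1.1] true AND false = false
[2.1] NOT false = true
[2.2.1.2] true AND true = true
[2.2.1] true AND true = true
[2.2] NOT true = false
[2.3] false AND true AND false = false
[2] exactly-one(true, false, false) = true
[3] false → false (antecedent false ⇒ implication holds) = true
[root] false AND true AND true = false
Overall: false → denied

Denied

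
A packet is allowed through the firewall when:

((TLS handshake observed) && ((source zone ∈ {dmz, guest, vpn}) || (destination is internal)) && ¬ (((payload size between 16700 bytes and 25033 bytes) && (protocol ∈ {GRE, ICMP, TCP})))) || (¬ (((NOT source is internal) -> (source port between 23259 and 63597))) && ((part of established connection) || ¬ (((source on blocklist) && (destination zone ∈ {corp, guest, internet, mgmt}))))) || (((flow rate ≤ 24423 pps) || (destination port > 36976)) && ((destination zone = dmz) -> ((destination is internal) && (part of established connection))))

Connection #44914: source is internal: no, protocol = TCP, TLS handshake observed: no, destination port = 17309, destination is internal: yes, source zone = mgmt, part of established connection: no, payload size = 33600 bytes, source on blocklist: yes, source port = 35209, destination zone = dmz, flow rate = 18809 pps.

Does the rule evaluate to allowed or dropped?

Atomic conditions:
  TLS handshake observed: no → false
  source zone ∈ {dmz, guest, vpn}: mgmt is not in the set → false
  destination is internal: yes → true
  payload size between 16700 bytes and 25033 bytes: 33600 in [16700, 25033] is false
  protocol ∈ {GRE, ICMP, TCP}: TCP is in the set → true
  NOT source is internal: no → true
  source port between 23259 and 63597: 35209 in [23259, 63597] is true
  part of established connection: no → false
  source on blocklist: yes → true
  destination zone ∈ {corp, guest, internet, mgmt}: dmz is not in the set → false
  flow rate ≤ 24423 pps: 18809 ≤ 24423 is true
  destination port > 36976: 17309 > 36976 is false
  destination zone = dmz: dmz == dmz is true
Combine:
[1.2] false OR true = true
[1.3.1] false AND true = false
[1.3] NOT false = true
[1] false AND true AND true = false
[2.1.1] true → true = true
[2.1] NOT true = false
[2.2.2.1] true AND false = false
[2.2.2] NOT false = true
[2.2] false OR true = true
[2] false AND true = false
[3.1] true OR false = true
[3.2.2] true AND false = false
[3.2] true → false = false
[3] true AND false = false
[root] false OR false OR false = false
Overall: false → dropped

Dropped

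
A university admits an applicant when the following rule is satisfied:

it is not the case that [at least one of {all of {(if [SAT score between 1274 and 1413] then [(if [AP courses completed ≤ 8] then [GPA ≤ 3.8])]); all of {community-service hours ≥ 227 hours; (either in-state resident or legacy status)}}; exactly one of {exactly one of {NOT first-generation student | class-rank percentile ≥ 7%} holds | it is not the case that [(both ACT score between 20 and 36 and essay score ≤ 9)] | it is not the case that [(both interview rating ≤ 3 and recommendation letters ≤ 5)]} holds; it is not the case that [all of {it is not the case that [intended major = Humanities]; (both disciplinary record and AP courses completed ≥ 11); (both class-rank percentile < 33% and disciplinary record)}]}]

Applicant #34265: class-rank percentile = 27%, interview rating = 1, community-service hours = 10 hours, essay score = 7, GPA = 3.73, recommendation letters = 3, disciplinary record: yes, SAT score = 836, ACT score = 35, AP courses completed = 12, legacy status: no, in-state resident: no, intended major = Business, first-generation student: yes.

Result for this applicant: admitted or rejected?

Rejected

Atomic conditions:
  SAT score between 1274 and 1413: 836 in [1274, 1413] is false
  AP courses completed ≤ 8: 12 ≤ 8 is false
  GPA ≤ 3.8: 3.73 ≤ 3.8 is true
  community-service hours ≥ 227 hours: 10 ≥ 227 is false
  in-state resident: no → false
  legacy status: no → false
  NOT first-generation student: yes → false
  class-rank percentile ≥ 7%: 27 ≥ 7 is true
  ACT score between 20 and 36: 35 in [20, 36] is true
  essay score ≤ 9: 7 ≤ 9 is true
  interview rating ≤ 3: 1 ≤ 3 is true
  recommendation letters ≤ 5: 3 ≤ 5 is true
  intended major = Humanities: Business == Humanities is false
  disciplinary record: yes → true
  AP courses completed ≥ 11: 12 ≥ 11 is true
  class-rank percentile < 33%: 27 < 33 is true
Combine:
[1.1.1.2] false → true (antecedent false ⇒ implication holds) = true
[1.1.1] false → true (antecedent false ⇒ implication holds) = true
[1.1.2.2] false OR false = false
[1.1.2] false AND false = false
[1.1] true AND false = false
[1.2.1] exactly-one(false, true) = true
[1.2.2.1] true AND true = true
[1.2.2] NOT true = false
[1.2.3.1] true AND true = true
[1.2.3] NOT true = false
[1.2] exactly-one(true, false, false) = true
[1.3.1.1] NOT false = true
[1.3.1.2] true AND true = true
[1.3.1.3] true AND true = true
[1.3.1] true AND true AND true = true
[1.3] NOT true = false
[1] false OR true OR false = true
[root] NOT true = false
Overall: false → rejected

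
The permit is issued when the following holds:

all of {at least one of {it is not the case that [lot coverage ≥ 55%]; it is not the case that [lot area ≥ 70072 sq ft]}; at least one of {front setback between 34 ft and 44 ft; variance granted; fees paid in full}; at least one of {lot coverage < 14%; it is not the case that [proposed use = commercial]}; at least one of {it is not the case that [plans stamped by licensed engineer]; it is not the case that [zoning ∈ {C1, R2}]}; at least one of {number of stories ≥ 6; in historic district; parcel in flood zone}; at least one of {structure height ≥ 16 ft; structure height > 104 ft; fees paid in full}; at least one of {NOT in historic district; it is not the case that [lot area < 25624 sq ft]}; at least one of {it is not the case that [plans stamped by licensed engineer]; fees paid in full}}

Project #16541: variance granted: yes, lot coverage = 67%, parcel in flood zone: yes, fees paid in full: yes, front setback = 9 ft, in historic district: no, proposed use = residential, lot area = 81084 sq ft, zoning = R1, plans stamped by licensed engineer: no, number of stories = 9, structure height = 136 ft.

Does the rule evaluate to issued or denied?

Denied

Atomic conditions:
  lot coverage ≥ 55%: 67 ≥ 55 is true
  lot area ≥ 70072 sq ft: 81084 ≥ 70072 is true
  front setback between 34 ft and 44 ft: 9 in [34, 44] is false
  variance granted: yes → true
  fees paid in full: yes → true
  lot coverage < 14%: 67 < 14 is false
  proposed use = commercial: residential == commercial is false
  plans stamped by licensed engineer: no → false
  zoning ∈ {C1, R2}: R1 is not in the set → false
  number of stories ≥ 6: 9 ≥ 6 is true
  in historic district: no → false
  parcel in flood zone: yes → true
  structure height ≥ 16 ft: 136 ≥ 16 is true
  structure height > 104 ft: 136 > 104 is true
  NOT in historic district: no → true
  lot area < 25624 sq ft: 81084 < 25624 is false
Combine:
[1.1] NOT true = false
[1.2] NOT true = false
[1] false OR false = false
[2] false OR true OR true = true
[3.2] NOT false = true
[3] false OR true = true
[4.1] NOT false = true
[4.2] NOT false = true
[4] true OR true = true
[5] true OR false OR true = true
[6] true OR true OR true = true
[7.2] NOT false = true
[7] true OR true = true
[8.1] NOT false = true
[8] true OR true = true
[root] false AND true AND true AND true AND true AND true AND true AND true = false
Overall: false → denied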